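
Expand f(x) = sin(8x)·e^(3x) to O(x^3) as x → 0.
8*x + 24*x**2 + O(x**3)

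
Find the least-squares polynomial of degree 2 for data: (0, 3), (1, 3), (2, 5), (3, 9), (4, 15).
3 - x + x²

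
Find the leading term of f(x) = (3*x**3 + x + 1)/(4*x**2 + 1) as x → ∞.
3*x/4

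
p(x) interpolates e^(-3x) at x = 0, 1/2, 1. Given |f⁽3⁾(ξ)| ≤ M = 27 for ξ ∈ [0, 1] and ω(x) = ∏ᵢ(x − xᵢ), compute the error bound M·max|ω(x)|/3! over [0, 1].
sqrt(3)/8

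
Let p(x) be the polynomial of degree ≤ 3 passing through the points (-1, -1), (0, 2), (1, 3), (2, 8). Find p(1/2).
19/8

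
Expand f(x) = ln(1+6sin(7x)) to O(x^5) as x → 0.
42*x - 882*x**2 + 24353*x**3 - 763518*x**4 + O(x**5)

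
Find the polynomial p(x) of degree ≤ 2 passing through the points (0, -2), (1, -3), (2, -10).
-3*x**2 + 2*x - 2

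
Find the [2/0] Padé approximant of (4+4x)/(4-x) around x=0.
5*x**2/16 + 5*x/4 + 1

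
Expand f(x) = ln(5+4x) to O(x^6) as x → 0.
log(5) + 4*x/5 - 8*x**2/25 + 64*x**3/375 - 64*x**4/625 + 1024*x**5/15625 + O(x**6)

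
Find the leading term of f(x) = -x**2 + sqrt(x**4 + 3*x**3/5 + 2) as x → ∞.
3*x/10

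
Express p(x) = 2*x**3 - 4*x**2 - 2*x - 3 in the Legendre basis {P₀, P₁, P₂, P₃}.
(-13/3)P₀ + (-4/5)P₁ + (-8/3)P₂ + (4/5)P₃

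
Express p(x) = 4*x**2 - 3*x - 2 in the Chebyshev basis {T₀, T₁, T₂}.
(-3)T₁ + (2)T₂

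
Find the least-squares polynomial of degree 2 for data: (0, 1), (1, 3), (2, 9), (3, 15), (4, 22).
22/35 + (89/35)x + (5/7)x²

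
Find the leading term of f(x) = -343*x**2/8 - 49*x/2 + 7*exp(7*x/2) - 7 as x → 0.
2401*x**3/48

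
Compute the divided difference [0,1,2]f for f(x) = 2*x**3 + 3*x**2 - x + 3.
9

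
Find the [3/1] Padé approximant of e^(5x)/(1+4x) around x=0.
(71375*x**3/1896 + 4575*x**2/316 + 2205*x/316 + 1)/(1889*x/316 + 1)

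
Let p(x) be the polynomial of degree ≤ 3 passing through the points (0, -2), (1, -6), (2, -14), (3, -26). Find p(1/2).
-7/2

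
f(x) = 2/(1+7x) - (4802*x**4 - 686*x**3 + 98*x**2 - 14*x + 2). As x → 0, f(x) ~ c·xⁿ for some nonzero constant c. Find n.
5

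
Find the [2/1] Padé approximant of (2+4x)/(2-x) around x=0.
(2*x + 1)/(1 - x/2)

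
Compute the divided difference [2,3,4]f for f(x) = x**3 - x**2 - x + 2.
8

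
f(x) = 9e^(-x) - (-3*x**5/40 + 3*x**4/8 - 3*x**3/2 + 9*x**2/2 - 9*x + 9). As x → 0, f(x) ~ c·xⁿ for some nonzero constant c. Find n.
6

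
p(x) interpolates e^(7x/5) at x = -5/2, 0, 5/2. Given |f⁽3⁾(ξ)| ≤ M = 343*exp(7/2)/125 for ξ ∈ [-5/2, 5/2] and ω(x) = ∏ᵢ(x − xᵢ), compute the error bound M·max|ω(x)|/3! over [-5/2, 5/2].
343*sqrt(3)*exp(7/2)/216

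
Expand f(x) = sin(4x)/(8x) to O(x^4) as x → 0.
1/2 - 4*x**2/3 + O(x**4)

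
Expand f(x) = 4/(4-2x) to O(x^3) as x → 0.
1 + x/2 + x**2/4 + O(x**3)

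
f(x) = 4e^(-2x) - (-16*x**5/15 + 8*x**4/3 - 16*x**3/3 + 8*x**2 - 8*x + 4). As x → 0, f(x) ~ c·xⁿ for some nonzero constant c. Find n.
6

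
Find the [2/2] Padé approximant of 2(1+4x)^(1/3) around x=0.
(224*x**2/27 + 28*x/3 + 2)/(40*x**2/27 + 10*x/3 + 1)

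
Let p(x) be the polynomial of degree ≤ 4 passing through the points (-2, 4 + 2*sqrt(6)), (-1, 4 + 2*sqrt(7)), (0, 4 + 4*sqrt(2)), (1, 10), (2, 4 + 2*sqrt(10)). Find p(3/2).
-35*sqrt(2)/16 - 5*sqrt(6)/64 + 7*sqrt(7)/16 + 35*sqrt(10)/64 + 169/16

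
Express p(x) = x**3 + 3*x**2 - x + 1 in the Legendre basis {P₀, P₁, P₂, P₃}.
(2)P₀ + (-2/5)P₁ + (2)P₂ + (2/5)P₃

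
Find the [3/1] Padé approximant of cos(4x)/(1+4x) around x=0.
(8*x**3/3 - 28*x**2/3 + x/3 + 1)/(13*x/3 + 1)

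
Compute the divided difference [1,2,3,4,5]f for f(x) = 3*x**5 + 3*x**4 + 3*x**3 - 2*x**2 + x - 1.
48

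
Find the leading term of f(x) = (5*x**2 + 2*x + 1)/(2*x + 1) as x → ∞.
5*x/2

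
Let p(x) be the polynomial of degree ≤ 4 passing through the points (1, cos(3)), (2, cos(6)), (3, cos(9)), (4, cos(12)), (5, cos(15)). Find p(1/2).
-105*cos(6)/32 + 189*cos(9)/64 + 315*cos(3)/128 - 45*cos(12)/32 + 35*cos(15)/128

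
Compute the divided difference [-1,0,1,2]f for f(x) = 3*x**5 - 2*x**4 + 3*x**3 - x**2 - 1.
14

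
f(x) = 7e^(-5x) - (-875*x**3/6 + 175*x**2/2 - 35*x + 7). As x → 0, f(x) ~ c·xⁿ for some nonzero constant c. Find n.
4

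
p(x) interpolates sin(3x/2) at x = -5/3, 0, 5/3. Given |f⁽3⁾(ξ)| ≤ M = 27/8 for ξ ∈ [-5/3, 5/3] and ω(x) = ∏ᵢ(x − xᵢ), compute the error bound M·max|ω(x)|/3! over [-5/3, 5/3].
125*sqrt(3)/216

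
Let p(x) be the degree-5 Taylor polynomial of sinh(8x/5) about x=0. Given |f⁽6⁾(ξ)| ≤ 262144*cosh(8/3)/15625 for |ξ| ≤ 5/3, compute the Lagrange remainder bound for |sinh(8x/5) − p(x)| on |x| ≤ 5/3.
16384*cosh(8/3)/32805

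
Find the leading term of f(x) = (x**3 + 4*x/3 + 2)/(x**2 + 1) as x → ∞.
x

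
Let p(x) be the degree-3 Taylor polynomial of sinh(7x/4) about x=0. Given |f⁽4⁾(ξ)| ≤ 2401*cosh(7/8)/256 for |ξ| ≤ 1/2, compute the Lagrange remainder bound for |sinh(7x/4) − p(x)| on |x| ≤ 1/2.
2401*cosh(7/8)/98304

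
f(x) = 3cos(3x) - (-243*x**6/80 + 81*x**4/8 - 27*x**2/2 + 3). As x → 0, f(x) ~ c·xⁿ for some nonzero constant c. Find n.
8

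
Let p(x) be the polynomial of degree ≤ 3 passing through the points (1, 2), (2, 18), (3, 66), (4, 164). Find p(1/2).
3/8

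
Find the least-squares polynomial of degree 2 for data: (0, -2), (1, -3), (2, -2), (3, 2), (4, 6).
-15/7 + (-113/70)x + (13/14)x²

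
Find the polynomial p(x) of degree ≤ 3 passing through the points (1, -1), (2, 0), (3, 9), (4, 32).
x**3 - 2*x**2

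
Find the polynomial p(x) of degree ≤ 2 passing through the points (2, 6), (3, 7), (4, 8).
x + 4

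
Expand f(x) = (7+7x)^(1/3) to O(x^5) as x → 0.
7**(1/3) + 7**(1/3)*x/3 - 7**(1/3)*x**2/9 + 5*7**(1/3)*x**3/81 - 10*7**(1/3)*x**4/243 + O(x**5)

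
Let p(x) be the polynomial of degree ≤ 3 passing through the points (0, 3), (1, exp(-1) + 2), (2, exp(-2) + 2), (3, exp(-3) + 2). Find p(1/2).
(-5*e + 1 + 15*exp(2) + 37*exp(3))*exp(-3)/16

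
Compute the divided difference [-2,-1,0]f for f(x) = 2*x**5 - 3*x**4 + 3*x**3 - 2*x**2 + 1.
-62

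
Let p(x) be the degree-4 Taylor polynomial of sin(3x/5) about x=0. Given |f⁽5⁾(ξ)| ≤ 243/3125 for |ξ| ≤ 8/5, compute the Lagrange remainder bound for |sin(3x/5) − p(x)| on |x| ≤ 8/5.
331776/48828125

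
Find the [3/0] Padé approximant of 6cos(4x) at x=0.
6 - 48*x**2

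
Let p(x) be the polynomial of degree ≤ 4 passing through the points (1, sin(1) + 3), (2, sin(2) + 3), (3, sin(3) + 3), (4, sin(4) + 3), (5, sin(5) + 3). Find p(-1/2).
-693*sin(2)/32 + 315*sin(5)/128 + 3 + 1485*sin(3)/64 + 1155*sin(1)/128 - 385*sin(4)/32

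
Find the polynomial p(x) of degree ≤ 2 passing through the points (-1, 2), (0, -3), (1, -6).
x**2 - 4*x - 3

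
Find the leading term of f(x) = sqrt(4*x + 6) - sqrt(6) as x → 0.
sqrt(6)*x/3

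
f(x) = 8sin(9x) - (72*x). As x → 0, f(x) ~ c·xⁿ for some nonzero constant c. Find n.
3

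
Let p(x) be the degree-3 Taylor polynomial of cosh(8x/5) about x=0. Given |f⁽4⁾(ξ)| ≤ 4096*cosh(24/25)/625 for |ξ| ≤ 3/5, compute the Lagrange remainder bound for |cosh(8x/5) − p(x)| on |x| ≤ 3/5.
13824*cosh(24/25)/390625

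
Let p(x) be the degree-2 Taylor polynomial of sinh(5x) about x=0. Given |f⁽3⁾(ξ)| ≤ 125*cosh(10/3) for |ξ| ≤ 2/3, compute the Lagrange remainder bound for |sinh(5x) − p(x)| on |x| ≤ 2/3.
500*cosh(10/3)/81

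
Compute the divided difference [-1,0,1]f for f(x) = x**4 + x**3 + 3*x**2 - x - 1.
4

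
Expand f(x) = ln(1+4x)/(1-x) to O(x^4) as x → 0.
4*x - 4*x**2 + 52*x**3/3 + O(x**4)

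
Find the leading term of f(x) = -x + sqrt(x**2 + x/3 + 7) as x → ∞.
1/6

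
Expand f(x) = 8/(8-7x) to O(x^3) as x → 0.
1 + 7*x/8 + 49*x**2/64 + O(x**3)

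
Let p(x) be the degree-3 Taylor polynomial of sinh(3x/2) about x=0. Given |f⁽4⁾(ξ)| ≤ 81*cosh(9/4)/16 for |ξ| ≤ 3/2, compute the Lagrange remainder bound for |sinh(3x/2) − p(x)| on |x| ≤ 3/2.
2187*cosh(9/4)/2048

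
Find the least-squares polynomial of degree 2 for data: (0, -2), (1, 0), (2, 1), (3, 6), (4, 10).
-13/7 + (5/7)x + (4/7)x²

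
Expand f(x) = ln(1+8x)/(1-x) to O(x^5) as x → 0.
8*x - 24*x**2 + 440*x**3/3 - 2632*x**4/3 + O(x**5)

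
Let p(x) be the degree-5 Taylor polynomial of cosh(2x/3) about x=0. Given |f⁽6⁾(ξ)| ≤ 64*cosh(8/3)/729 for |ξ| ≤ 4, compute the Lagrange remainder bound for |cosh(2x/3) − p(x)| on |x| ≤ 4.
16384*cosh(8/3)/32805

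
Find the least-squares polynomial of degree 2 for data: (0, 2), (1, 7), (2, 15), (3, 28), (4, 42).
66/35 + (247/70)x + (23/14)x²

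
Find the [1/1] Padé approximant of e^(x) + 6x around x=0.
(97*x/14 + 1)/(1 - x/14)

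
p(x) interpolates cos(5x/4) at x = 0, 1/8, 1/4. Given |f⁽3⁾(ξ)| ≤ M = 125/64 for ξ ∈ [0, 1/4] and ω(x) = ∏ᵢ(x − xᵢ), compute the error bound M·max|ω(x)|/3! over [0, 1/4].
125*sqrt(3)/884736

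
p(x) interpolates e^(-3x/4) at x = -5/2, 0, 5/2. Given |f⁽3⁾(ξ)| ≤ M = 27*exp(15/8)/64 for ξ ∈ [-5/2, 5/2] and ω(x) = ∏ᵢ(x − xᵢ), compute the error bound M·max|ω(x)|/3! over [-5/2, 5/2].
125*sqrt(3)*exp(15/8)/512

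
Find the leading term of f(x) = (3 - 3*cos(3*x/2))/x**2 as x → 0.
27/8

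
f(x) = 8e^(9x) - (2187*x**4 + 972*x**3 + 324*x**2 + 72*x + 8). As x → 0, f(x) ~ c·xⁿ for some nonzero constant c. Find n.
5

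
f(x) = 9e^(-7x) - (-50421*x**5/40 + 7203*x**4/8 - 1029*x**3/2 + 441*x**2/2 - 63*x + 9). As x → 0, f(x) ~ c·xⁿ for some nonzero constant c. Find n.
6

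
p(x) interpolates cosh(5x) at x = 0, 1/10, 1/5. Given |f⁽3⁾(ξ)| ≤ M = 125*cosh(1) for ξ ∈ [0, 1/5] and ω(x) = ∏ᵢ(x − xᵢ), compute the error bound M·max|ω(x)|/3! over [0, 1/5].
sqrt(3)*cosh(1)/216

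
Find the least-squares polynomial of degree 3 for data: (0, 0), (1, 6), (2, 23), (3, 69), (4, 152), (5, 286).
13/63 + (451/189)x + (37/63)x² + (56/27)x³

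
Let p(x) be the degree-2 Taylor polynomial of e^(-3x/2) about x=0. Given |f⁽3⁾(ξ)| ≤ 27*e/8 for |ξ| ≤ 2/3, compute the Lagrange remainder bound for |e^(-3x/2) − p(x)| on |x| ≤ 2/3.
e/6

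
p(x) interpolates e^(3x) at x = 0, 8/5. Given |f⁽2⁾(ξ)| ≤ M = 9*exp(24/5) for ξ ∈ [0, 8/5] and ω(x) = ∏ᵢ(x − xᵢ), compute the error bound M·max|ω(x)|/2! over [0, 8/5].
72*exp(24/5)/25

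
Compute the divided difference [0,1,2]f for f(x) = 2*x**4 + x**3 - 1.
17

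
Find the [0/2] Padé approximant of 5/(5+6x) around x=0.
1/(6*x/5 + 1)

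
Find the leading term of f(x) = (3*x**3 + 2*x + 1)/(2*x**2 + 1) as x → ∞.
3*x/2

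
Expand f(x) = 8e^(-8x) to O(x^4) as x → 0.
8 - 64*x + 256*x**2 - 2048*x**3/3 + O(x**4)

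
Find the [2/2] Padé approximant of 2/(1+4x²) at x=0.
2/(4*x**2 + 1)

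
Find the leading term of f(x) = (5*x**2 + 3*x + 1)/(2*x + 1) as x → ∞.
5*x/2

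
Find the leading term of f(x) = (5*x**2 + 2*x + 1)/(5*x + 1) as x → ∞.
x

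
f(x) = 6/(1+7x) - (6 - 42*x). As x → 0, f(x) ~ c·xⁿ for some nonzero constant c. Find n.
2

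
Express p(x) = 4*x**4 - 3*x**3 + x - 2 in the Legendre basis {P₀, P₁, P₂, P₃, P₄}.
(-6/5)P₀ + (-4/5)P₁ + (16/7)P₂ + (-6/5)P₃ + (32/35)P₄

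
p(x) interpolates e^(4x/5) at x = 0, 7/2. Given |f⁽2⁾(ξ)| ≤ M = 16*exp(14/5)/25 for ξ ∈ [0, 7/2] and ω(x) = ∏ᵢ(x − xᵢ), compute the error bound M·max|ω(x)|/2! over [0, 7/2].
49*exp(14/5)/50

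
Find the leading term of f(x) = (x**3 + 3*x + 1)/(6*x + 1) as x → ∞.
x**2/6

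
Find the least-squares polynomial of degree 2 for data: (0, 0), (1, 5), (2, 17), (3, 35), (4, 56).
-13/35 + (117/35)x + (19/7)x²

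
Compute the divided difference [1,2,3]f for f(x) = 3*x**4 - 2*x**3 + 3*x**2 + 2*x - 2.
66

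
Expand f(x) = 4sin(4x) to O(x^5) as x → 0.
16*x - 128*x**3/3 + O(x**5)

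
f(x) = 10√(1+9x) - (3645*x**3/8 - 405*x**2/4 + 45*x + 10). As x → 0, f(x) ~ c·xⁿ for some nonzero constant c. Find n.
4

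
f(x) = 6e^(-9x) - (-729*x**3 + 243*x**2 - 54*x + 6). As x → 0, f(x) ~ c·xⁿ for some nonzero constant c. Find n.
4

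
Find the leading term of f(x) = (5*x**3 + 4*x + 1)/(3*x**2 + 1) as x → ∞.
5*x/3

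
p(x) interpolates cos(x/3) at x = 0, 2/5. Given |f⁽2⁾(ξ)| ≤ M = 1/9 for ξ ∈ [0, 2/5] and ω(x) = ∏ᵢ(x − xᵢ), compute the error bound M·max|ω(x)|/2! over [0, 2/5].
1/450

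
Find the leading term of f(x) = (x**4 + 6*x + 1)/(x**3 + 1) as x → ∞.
x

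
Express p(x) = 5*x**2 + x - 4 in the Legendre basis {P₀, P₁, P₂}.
(-7/3)P₀ + P₁ + (10/3)P₂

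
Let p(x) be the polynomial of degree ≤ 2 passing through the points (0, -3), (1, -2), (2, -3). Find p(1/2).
-9/4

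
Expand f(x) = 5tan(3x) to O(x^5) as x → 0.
15*x + 45*x**3 + O(x**5)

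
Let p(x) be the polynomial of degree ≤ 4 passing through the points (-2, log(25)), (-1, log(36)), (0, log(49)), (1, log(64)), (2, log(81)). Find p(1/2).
log(28*sqrt(2)*3**(17/32)*5**(3/64)*7**(13/32)/3)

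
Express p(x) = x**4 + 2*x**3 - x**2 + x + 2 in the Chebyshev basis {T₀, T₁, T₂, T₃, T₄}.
(15/8)T₀ + (5/2)T₁ + (1/2)T₃ + (1/8)T₄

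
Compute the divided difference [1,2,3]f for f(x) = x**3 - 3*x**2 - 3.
3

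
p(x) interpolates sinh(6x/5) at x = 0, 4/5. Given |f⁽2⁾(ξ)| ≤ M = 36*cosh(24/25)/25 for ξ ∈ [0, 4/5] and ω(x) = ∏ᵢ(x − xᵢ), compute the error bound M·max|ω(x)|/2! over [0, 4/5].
72*cosh(24/25)/625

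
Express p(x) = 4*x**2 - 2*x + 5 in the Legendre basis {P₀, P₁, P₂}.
(19/3)P₀ + (-2)P₁ + (8/3)P₂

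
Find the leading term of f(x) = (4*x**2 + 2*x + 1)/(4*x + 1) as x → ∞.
x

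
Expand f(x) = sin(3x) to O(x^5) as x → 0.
3*x - 9*x**3/2 + O(x**5)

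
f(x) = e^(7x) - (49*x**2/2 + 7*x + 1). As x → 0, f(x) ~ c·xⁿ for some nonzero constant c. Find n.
3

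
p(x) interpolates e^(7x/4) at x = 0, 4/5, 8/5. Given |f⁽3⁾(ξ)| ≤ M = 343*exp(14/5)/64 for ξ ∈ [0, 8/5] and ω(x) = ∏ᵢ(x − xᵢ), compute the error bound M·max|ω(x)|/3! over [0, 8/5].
343*sqrt(3)*exp(14/5)/3375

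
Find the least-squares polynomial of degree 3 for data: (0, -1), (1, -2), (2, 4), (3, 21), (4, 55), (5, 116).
-76/63 + (-118/189)x + (-83/126)x² + (59/54)x³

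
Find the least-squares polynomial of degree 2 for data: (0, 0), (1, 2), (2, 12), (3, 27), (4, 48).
-9/35 + (-13/70)x + (43/14)x²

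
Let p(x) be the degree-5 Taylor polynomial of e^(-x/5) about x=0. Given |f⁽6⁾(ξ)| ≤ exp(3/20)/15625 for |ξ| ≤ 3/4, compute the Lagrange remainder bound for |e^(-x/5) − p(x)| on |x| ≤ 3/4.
81*exp(3/20)/5120000000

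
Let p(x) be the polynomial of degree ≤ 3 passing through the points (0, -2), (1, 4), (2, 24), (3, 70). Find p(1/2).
0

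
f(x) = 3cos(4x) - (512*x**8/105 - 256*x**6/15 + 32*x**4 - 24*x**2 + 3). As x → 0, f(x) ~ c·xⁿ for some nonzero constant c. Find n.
10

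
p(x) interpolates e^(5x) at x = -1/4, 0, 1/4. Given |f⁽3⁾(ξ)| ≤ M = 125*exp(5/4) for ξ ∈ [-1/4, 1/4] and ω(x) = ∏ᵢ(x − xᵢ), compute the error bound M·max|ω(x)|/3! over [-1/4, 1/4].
125*sqrt(3)*exp(5/4)/1728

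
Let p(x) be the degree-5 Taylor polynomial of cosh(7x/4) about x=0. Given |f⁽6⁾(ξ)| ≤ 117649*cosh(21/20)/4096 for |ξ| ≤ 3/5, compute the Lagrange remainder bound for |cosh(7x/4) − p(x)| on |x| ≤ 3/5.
9529569*cosh(21/20)/5120000000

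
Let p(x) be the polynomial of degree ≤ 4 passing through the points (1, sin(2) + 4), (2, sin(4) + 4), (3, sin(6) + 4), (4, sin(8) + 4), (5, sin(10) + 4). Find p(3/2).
35*sin(4)/32 - 5*sin(10)/128 - 35*sin(6)/64 + 7*sin(8)/32 + 35*sin(2)/128 + 4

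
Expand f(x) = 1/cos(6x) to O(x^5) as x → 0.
1 + 18*x**2 + 270*x**4 + O(x**5)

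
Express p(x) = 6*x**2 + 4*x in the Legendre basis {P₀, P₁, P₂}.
(2)P₀ + (4)P₁ + (4)P₂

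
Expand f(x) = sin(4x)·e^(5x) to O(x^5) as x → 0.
4*x + 20*x**2 + 118*x**3/3 + 30*x**4 + O(x**5)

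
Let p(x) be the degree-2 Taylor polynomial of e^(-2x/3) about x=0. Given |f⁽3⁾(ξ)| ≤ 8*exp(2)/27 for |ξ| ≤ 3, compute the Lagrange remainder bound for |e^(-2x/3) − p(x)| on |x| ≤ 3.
4*exp(2)/3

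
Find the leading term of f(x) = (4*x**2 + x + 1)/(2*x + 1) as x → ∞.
2*x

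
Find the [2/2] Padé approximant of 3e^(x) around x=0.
(x**2/4 + 3*x/2 + 3)/(x**2/12 - x/2 + 1)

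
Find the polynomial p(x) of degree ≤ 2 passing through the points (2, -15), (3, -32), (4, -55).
-3*x**2 - 2*x + 1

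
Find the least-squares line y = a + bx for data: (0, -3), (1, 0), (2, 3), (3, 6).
a = -3, b = 3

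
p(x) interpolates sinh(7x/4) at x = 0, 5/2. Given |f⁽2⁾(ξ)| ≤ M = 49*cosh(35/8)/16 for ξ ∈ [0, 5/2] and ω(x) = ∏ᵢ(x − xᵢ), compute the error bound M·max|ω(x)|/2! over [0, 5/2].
1225*cosh(35/8)/512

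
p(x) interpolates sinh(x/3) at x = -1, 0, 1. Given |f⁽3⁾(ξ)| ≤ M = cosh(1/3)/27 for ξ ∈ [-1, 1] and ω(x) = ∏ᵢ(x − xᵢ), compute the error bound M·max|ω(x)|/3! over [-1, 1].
sqrt(3)*cosh(1/3)/729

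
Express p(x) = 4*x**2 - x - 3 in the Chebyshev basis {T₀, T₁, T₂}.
-T₀ - T₁ + (2)T₂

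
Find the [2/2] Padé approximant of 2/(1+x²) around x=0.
2/(x**2 + 1)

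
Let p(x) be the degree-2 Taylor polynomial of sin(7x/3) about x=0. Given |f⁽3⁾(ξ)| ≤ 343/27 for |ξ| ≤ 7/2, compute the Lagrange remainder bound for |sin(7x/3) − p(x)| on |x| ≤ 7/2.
117649/1296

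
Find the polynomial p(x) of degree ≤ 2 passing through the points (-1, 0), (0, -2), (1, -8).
-2*x**2 - 4*x - 2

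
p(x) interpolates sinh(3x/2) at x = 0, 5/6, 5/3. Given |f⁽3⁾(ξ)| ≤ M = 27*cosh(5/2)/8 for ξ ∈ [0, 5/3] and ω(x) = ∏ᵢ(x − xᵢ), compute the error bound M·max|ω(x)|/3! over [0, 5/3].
125*sqrt(3)*cosh(5/2)/1728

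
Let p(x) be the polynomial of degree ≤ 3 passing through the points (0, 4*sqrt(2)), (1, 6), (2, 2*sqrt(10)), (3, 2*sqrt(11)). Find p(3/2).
-sqrt(11)/8 - sqrt(2)/4 + 27/8 + 9*sqrt(10)/8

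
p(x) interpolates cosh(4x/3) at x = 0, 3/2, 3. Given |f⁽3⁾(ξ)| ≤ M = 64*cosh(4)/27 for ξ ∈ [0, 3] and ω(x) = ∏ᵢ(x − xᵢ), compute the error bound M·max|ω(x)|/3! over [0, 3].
8*sqrt(3)*cosh(4)/27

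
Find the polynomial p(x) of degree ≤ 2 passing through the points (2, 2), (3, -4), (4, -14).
-2*x**2 + 4*x + 2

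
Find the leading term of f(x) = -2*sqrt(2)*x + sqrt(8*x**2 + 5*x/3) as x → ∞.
5*sqrt(2)/24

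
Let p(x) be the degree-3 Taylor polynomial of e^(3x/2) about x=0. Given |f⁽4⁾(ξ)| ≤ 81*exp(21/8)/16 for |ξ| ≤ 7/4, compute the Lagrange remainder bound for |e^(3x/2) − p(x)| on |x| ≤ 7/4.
64827*exp(21/8)/32768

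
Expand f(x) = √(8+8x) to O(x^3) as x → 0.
2*sqrt(2) + sqrt(2)*x - sqrt(2)*x**2/4 + O(x**3)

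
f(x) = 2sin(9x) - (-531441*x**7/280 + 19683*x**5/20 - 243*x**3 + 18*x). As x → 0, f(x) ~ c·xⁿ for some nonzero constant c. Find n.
9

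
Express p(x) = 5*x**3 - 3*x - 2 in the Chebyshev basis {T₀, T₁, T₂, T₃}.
(-2)T₀ + (3/4)T₁ + (5/4)T₃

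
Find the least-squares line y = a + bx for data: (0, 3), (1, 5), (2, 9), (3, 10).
a = 3, b = 5/2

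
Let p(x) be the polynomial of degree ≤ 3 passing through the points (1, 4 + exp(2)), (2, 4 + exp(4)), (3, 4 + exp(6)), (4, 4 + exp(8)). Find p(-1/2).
-35*exp(8)/16 - 189*exp(4)/16 + 4 + 105*exp(2)/16 + 135*exp(6)/16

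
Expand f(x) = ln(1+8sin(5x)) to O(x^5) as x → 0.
40*x - 800*x**2 + 63500*x**3/3 - 1900000*x**4/3 + O(x**5)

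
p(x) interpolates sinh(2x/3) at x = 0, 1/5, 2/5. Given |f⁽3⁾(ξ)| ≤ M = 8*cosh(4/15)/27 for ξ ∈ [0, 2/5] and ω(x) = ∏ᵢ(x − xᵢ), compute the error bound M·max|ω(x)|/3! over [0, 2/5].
8*sqrt(3)*cosh(4/15)/91125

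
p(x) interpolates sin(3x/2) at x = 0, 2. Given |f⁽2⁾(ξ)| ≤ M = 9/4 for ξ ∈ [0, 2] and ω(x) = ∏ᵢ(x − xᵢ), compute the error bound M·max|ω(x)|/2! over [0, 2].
9/8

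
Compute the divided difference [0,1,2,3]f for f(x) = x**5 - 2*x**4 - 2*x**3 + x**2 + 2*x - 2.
11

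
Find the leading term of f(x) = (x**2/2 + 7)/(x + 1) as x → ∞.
x/2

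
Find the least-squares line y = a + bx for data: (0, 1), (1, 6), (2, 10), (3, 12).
a = 17/10, b = 37/10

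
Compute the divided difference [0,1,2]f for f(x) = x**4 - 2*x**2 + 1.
5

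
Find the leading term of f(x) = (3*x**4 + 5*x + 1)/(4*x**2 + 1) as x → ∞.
3*x**2/4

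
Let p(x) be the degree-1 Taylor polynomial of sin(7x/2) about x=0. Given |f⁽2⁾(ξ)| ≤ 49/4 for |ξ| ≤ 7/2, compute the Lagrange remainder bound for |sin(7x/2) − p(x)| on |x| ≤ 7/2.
2401/32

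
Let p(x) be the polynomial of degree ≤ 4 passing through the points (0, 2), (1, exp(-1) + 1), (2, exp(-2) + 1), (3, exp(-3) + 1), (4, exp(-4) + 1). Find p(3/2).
(-20*e + 3 + 90*exp(2) + 60*exp(3) + 123*exp(4))*exp(-4)/128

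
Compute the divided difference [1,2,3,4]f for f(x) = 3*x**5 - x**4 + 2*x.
185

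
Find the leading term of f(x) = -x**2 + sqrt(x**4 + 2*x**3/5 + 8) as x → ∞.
x/5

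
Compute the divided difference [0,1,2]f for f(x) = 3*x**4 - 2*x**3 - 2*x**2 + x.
13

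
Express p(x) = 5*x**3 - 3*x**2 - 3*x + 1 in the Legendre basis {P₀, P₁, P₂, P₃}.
(-2)P₂ + (2)P₃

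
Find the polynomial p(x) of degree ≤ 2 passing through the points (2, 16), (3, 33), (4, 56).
3*x**2 + 2*x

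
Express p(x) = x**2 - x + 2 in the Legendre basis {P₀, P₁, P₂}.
(7/3)P₀ - P₁ + (2/3)P₂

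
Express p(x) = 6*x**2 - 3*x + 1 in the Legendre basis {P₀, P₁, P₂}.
(3)P₀ + (-3)P₁ + (4)P₂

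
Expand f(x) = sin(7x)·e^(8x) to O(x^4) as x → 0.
7*x + 56*x**2 + 1001*x**3/6 + O(x**4)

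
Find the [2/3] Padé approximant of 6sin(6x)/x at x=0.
(36 - 756*x**2/5)/(9*x**2/5 + 1)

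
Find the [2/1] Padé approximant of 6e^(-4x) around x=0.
(16*x**2 - 16*x + 6)/(4*x/3 + 1)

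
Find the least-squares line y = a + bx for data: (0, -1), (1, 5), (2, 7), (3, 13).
a = -3/5, b = 22/5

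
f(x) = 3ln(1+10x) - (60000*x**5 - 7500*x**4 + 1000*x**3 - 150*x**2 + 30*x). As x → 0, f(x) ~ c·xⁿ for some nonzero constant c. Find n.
6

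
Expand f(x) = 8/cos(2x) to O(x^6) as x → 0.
8 + 16*x**2 + 80*x**4/3 + O(x**6)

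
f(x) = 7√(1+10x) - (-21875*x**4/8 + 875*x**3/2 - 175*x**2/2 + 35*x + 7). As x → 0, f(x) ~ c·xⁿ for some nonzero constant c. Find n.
5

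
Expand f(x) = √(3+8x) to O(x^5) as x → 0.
sqrt(3) + 4*sqrt(3)*x/3 - 8*sqrt(3)*x**2/9 + 32*sqrt(3)*x**3/27 - 160*sqrt(3)*x**4/81 + O(x**5)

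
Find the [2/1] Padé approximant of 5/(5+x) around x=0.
1/(x/5 + 1)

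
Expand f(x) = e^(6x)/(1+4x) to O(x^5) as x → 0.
1 + 2*x + 10*x**2 - 4*x**3 + 70*x**4 + O(x**5)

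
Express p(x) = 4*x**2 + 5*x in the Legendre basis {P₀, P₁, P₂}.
(4/3)P₀ + (5)P₁ + (8/3)P₂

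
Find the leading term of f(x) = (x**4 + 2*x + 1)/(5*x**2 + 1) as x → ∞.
x**2/5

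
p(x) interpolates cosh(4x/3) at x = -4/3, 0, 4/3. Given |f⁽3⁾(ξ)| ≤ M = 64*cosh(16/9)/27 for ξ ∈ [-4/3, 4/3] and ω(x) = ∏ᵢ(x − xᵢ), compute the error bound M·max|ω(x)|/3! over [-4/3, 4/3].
4096*sqrt(3)*cosh(16/9)/19683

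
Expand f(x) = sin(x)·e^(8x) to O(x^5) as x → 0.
x + 8*x**2 + 191*x**3/6 + 84*x**4 + O(x**5)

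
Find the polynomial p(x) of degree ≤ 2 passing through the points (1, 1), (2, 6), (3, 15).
2*x**2 - x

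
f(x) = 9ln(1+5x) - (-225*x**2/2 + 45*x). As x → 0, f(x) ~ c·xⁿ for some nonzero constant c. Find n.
3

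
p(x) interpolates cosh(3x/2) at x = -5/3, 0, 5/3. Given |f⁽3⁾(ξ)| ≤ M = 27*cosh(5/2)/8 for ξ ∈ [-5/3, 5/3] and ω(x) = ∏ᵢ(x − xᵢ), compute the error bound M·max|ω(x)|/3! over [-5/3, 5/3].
125*sqrt(3)*cosh(5/2)/216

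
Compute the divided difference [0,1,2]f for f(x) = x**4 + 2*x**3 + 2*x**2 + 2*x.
15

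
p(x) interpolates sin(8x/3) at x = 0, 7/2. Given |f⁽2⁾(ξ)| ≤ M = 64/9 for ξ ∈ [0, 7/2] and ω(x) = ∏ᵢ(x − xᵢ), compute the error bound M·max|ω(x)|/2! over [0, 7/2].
98/9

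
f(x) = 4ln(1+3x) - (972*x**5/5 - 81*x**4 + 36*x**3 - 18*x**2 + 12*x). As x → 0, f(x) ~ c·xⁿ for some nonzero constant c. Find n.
6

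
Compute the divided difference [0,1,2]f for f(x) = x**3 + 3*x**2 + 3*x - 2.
6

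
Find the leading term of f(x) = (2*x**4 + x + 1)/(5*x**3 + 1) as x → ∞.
2*x/5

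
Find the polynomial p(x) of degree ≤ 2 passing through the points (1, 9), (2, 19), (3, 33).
2*x**2 + 4*x + 3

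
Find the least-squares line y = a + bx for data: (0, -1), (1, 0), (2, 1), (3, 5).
a = -8/5, b = 19/10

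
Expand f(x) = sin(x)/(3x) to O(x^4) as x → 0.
1/3 - x**2/18 + O(x**4)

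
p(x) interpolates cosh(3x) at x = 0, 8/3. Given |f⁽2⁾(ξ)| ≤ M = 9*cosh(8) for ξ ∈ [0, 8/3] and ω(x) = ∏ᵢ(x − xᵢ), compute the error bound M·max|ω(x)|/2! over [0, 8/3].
8*cosh(8)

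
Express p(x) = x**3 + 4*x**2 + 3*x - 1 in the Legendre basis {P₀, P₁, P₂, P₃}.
(1/3)P₀ + (18/5)P₁ + (8/3)P₂ + (2/5)P₃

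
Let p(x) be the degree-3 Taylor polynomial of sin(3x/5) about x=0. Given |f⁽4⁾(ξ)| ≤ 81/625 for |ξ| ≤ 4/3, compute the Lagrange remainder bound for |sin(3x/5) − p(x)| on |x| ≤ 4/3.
32/1875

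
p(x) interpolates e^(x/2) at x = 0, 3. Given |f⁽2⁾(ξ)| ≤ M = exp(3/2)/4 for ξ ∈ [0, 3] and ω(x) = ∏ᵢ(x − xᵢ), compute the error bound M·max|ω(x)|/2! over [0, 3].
9*exp(3/2)/32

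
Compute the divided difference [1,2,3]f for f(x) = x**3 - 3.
6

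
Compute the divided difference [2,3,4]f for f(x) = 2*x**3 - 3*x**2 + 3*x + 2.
15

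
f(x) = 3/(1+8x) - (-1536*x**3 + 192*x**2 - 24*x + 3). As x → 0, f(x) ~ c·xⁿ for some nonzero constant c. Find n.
4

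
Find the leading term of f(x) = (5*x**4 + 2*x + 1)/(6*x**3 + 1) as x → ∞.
5*x/6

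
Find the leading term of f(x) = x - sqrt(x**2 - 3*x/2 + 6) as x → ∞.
3/4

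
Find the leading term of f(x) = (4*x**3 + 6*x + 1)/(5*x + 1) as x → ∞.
4*x**2/5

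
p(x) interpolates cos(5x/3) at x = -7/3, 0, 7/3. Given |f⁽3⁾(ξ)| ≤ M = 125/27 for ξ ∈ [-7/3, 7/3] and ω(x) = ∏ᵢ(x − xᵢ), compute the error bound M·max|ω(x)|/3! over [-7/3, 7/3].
42875*sqrt(3)/19683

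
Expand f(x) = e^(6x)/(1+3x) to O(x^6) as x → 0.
1 + 3*x + 9*x**2 + 9*x**3 + 27*x**4 - 81*x**5/5 + O(x**6)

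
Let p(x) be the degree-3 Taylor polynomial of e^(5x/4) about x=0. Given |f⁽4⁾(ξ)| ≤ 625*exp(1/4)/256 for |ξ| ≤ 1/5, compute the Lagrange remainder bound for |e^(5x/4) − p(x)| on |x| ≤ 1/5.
exp(1/4)/6144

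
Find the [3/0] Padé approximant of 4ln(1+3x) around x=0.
6*x*(6*x**2 - 3*x + 2)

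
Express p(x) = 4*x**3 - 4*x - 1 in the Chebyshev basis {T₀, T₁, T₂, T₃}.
-T₀ - T₁ + T₃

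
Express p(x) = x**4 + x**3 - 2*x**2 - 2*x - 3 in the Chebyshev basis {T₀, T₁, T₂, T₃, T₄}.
(-29/8)T₀ + (-5/4)T₁ + (-1/2)T₂ + (1/4)T₃ + (1/8)T₄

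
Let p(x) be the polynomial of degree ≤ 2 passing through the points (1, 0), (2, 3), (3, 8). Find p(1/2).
-3/4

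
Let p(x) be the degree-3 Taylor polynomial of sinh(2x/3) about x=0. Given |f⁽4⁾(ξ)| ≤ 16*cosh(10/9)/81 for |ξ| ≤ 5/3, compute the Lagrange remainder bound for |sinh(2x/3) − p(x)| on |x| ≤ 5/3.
1250*cosh(10/9)/19683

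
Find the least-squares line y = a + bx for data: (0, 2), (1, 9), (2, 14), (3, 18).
a = 14/5, b = 53/10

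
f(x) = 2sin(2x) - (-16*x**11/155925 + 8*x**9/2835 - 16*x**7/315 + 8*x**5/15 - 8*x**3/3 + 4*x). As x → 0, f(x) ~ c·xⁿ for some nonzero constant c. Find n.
13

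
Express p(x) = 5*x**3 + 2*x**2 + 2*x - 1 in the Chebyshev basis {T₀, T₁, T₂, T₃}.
(23/4)T₁ + T₂ + (5/4)T₃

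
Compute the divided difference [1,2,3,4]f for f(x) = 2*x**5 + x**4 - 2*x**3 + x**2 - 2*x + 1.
138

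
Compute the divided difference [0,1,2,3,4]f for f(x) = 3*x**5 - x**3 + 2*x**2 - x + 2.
30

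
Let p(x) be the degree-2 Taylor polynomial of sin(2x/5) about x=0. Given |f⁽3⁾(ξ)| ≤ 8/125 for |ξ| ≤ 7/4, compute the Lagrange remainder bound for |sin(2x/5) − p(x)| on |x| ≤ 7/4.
343/6000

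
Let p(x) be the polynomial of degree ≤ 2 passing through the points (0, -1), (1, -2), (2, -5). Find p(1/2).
-5/4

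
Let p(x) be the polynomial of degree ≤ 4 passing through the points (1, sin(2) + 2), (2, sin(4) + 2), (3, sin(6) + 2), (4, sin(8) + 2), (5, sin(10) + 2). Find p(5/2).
15*sin(4)/32 + 45*sin(6)/64 - 5*sin(8)/32 - 5*sin(2)/128 + 3*sin(10)/128 + 2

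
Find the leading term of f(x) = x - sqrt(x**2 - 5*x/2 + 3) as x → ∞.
5/4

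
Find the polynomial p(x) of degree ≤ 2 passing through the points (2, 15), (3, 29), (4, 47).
2*x**2 + 4*x - 1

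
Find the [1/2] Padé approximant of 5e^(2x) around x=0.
(10*x/3 + 5)/(2*x**2/3 - 4*x/3 + 1)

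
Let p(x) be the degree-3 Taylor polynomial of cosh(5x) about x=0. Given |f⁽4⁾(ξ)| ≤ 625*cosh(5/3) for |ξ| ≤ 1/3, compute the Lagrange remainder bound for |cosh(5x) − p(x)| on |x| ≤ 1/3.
625*cosh(5/3)/1944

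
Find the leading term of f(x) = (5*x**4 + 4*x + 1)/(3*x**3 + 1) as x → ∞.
5*x/3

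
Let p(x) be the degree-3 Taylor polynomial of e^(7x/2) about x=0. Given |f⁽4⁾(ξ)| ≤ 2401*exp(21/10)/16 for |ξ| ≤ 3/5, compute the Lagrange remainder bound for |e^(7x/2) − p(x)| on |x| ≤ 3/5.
64827*exp(21/10)/80000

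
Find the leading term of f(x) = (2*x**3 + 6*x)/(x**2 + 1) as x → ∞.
2*x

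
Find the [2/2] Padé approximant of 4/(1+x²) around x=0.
4/(x**2 + 1)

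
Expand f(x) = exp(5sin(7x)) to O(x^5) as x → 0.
1 + 35*x + 1225*x**2/2 + 6860*x**3 + 420175*x**4/8 + O(x**5)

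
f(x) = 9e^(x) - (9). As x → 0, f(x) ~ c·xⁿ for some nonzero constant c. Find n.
1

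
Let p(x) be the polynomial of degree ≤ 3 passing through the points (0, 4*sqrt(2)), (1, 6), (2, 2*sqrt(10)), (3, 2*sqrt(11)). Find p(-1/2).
-105/8 - 5*sqrt(11)/8 + 21*sqrt(10)/8 + 35*sqrt(2)/4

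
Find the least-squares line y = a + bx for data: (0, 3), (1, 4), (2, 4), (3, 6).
a = 29/10, b = 9/10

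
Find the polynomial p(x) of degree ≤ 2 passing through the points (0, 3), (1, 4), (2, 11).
3*x**2 - 2*x + 3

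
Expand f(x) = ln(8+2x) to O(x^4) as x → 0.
log(8) + x/4 - x**2/32 + x**3/192 + O(x**4)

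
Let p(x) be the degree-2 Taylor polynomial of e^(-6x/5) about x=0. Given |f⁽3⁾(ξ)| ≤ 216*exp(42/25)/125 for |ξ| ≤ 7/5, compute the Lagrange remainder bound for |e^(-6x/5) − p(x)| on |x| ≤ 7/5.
12348*exp(42/25)/15625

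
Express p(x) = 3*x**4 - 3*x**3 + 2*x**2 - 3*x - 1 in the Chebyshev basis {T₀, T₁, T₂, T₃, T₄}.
(9/8)T₀ + (-21/4)T₁ + (5/2)T₂ + (-3/4)T₃ + (3/8)T₄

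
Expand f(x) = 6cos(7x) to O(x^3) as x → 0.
6 - 147*x**2 + O(x**3)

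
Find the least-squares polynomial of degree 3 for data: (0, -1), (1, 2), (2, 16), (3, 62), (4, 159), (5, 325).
-8/9 + (1115/378)x + (-911/252)x² + (347/108)x³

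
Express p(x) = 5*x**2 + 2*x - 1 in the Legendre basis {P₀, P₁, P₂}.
(2/3)P₀ + (2)P₁ + (10/3)P₂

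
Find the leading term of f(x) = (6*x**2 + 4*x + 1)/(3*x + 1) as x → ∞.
2*x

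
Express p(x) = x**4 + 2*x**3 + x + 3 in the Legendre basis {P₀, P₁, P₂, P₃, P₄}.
(16/5)P₀ + (11/5)P₁ + (4/7)P₂ + (4/5)P₃ + (8/35)P₄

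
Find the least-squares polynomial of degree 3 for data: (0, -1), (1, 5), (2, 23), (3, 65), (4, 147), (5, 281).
-65/63 + (967/189)x + (-11/9)x² + (62/27)x³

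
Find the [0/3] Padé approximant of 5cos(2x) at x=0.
5/(2*x**2 + 1)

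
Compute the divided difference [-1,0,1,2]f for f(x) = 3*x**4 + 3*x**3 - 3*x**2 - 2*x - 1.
9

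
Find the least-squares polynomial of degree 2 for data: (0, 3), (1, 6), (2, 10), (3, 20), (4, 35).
122/35 + (-27/35)x + (15/7)x²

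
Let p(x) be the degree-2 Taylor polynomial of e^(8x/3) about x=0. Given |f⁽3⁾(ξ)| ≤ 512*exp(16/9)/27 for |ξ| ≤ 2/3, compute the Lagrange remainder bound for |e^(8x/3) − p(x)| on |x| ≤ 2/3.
2048*exp(16/9)/2187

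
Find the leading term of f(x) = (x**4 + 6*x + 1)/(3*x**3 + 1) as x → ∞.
x/3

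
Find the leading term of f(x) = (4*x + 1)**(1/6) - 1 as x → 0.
2*x/3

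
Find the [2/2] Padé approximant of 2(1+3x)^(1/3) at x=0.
(14*x**2/3 + 7*x + 2)/(5*x**2/6 + 5*x/2 + 1)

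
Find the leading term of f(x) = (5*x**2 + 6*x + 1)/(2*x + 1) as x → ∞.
5*x/2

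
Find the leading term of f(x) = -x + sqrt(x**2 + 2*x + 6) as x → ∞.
1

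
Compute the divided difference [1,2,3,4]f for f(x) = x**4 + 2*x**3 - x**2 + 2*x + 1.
12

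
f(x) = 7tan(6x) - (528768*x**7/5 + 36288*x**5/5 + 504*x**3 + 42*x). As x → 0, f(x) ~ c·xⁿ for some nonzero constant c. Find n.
9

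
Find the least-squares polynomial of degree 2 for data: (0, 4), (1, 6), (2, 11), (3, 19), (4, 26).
128/35 + (139/70)x + (13/14)x²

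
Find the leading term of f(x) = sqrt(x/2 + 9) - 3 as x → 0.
x/12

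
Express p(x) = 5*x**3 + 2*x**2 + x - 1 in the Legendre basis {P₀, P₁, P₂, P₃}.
(-1/3)P₀ + (4)P₁ + (4/3)P₂ + (2)P₃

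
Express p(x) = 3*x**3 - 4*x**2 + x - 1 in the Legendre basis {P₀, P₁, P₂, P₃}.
(-7/3)P₀ + (14/5)P₁ + (-8/3)P₂ + (6/5)P₃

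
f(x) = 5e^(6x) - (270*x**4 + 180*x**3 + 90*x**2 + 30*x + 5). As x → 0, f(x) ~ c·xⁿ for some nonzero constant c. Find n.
5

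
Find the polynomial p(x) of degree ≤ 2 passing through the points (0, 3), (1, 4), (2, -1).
-3*x**2 + 4*x + 3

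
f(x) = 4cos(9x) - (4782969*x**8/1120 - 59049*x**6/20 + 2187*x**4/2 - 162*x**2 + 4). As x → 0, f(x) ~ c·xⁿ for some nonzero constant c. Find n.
10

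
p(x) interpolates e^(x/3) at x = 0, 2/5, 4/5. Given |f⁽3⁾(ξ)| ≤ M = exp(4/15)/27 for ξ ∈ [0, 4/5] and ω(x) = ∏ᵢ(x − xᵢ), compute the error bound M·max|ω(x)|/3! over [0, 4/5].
8*sqrt(3)*exp(4/15)/91125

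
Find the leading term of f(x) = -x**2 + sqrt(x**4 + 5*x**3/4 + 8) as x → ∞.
5*x/8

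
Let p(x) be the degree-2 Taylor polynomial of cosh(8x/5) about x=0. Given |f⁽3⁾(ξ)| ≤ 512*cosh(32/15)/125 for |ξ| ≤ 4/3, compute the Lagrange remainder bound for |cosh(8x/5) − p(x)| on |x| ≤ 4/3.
16384*cosh(32/15)/10125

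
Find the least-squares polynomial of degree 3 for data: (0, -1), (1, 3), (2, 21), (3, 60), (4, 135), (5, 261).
-83/63 + (796/189)x + (-127/126)x² + (115/54)x³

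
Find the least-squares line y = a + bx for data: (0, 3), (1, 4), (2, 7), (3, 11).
a = 11/5, b = 27/10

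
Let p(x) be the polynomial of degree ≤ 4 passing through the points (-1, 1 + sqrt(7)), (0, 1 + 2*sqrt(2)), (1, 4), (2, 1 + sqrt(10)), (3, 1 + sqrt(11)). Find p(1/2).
-5*sqrt(10)/32 - 5*sqrt(7)/128 + 3*sqrt(11)/128 + 15*sqrt(2)/16 + 199/64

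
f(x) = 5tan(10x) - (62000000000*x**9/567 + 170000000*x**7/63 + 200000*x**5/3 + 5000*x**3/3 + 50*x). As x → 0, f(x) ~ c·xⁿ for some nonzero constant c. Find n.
11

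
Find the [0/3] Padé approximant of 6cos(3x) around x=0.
6/(9*x**2/2 + 1)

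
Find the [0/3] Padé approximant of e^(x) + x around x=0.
1/(-37*x**3/6 + 7*x**2/2 - 2*x + 1)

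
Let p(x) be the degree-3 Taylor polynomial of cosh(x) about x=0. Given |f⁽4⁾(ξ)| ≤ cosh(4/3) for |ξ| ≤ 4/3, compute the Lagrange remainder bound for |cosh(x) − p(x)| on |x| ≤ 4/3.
32*cosh(4/3)/243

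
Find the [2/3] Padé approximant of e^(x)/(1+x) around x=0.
(13*x**2/140 + 18*x/35 + 1)/(8*x**3/105 - 57*x**2/140 + 18*x/35 + 1)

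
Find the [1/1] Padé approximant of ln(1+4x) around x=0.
4*x/(2*x + 1)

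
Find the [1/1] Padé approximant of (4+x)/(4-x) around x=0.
(x/4 + 1)/(1 - x/4)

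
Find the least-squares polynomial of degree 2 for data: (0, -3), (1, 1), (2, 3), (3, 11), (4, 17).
-97/35 + (15/7)x + (5/7)x²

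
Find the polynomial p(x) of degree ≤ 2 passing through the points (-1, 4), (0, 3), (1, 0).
-x**2 - 2*x + 3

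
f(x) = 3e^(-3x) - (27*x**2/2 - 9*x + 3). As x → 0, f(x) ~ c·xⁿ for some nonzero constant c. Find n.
3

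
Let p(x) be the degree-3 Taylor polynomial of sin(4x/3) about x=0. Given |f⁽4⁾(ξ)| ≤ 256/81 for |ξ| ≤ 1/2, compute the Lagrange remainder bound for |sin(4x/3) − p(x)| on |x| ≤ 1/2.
2/243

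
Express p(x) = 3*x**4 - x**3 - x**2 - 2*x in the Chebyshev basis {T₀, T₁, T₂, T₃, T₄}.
(5/8)T₀ + (-11/4)T₁ + T₂ + (-1/4)T₃ + (3/8)T₄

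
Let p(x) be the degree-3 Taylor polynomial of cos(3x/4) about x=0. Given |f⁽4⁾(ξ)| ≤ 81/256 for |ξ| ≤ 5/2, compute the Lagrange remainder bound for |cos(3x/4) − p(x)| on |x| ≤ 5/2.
16875/32768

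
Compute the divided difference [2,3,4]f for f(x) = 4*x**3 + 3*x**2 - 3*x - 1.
39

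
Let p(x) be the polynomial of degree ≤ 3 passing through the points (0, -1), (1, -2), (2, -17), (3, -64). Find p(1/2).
-7/8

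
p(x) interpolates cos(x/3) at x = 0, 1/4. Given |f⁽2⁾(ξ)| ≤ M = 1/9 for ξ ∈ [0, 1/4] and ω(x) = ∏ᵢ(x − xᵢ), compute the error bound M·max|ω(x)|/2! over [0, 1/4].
1/1152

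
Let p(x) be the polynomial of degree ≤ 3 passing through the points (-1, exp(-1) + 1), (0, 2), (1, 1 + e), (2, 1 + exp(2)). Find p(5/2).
(-5 + e*(-35*e + 37 + 35*exp(2)))*exp(-1)/16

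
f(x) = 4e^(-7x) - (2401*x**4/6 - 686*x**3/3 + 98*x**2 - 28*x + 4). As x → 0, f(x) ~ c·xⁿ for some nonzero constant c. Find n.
5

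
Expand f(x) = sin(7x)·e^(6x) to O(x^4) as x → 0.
7*x + 42*x**2 + 413*x**3/6 + O(x**4)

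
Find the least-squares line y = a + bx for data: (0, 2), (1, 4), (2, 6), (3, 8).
a = 2, b = 2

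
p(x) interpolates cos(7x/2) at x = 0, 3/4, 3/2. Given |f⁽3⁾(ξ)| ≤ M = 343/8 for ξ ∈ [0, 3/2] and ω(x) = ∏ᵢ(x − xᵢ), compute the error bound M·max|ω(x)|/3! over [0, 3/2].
343*sqrt(3)/512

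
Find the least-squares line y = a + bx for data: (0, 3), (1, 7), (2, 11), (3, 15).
a = 3, b = 4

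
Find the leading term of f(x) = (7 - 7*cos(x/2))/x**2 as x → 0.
7/8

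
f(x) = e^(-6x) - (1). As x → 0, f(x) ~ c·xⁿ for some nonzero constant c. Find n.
1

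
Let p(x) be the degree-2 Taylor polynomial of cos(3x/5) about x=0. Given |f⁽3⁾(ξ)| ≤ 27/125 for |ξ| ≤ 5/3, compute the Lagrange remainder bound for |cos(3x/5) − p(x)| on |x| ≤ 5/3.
1/6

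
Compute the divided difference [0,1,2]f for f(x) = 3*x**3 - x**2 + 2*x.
8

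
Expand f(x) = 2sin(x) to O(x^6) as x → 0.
2*x - x**3/3 + x**5/60 + O(x**6)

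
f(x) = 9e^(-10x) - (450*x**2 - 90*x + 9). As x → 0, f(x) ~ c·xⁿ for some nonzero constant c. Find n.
3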